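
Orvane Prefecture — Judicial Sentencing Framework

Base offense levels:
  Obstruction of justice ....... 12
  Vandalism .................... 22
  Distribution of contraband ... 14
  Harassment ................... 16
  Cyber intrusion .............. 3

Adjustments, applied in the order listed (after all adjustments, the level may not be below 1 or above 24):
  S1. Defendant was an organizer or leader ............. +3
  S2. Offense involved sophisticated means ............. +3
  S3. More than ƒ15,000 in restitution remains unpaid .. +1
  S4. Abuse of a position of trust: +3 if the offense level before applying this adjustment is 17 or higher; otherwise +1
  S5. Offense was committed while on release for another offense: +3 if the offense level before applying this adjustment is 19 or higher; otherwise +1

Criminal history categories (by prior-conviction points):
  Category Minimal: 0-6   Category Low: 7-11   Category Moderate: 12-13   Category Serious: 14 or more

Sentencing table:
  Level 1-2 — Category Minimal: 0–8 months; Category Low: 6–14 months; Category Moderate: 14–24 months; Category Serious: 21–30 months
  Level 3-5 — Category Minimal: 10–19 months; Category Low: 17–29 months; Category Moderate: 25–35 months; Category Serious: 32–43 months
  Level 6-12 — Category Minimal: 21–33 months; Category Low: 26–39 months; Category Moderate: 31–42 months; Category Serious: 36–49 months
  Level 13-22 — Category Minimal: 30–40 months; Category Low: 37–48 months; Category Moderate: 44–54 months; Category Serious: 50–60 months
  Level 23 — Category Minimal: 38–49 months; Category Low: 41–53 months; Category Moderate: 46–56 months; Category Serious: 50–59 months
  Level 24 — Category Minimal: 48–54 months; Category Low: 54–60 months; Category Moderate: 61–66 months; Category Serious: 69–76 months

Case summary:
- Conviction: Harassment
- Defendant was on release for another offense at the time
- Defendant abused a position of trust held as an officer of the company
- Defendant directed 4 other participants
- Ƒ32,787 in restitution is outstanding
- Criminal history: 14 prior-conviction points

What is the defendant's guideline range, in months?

Base offense level for harassment: 16.
S1 applies: 16 + 3 = 19.
S2 does not apply.
S3 applies: 19 + 1 = 20.
S4 applies (level before this adjustment is 20 ≥ 17, so +3): 20 + 3 = 23.
S5 applies (level before this adjustment is 23 ≥ 19, so +3): 23 + 3 = 26.
Level 26 exceeds the maximum of 24; capped at 24.
Final offense level: 24.
Criminal history: 14 prior points → Category Serious (14+).
Level 24 falls in the 24 band.
Grid: Level 24 × Category Serious = 69-76 months.

69-76 months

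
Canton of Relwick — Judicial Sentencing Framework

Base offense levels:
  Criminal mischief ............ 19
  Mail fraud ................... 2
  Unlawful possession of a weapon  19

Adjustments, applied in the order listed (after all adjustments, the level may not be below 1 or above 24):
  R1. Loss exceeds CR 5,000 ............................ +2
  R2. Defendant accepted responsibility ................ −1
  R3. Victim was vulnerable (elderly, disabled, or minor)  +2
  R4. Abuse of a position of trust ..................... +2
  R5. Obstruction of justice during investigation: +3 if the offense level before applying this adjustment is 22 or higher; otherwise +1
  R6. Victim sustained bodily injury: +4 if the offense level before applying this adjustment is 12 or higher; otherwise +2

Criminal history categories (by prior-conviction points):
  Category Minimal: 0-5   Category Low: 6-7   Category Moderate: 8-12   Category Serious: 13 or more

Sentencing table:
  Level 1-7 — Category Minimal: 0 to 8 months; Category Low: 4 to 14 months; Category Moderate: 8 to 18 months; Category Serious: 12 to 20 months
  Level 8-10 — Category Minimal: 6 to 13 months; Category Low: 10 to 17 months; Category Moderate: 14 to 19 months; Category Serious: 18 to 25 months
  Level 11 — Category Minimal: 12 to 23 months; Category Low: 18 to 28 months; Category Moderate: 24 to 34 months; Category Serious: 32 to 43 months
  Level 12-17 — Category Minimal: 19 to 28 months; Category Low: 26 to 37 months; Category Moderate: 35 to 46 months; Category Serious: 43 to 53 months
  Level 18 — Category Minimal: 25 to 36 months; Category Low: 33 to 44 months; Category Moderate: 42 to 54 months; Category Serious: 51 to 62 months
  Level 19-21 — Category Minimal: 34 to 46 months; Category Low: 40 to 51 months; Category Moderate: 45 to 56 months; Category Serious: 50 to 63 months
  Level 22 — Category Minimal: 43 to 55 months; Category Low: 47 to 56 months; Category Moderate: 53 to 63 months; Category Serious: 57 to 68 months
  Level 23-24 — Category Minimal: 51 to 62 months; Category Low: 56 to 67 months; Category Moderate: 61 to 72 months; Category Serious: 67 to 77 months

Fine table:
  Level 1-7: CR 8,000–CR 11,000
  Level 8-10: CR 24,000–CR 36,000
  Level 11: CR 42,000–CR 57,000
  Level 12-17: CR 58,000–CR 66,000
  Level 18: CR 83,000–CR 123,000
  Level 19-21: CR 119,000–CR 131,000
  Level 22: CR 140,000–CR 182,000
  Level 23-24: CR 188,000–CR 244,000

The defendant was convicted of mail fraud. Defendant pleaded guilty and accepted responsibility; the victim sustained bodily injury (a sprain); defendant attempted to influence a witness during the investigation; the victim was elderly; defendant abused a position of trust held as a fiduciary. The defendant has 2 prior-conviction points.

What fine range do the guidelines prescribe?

Base offense level for mail fraud: 2.
R1 does not apply.
R2 applies: 2 − 1 = 1.
R3 applies: 1 + 2 = 3.
R4 applies: 3 + 2 = 5.
R5 applies (level before this adjustment is 5 < 22, so +1): 5 + 1 = 6.
R6 applies (level before this adjustment is 6 < 12, so +2): 6 + 2 = 8.
Final offense level: 8.
Level 8 falls in the 8-10 band.
Fine table: Level 8-10 → CR 24,000–CR 36,000.

CR 24,000–CR 36,000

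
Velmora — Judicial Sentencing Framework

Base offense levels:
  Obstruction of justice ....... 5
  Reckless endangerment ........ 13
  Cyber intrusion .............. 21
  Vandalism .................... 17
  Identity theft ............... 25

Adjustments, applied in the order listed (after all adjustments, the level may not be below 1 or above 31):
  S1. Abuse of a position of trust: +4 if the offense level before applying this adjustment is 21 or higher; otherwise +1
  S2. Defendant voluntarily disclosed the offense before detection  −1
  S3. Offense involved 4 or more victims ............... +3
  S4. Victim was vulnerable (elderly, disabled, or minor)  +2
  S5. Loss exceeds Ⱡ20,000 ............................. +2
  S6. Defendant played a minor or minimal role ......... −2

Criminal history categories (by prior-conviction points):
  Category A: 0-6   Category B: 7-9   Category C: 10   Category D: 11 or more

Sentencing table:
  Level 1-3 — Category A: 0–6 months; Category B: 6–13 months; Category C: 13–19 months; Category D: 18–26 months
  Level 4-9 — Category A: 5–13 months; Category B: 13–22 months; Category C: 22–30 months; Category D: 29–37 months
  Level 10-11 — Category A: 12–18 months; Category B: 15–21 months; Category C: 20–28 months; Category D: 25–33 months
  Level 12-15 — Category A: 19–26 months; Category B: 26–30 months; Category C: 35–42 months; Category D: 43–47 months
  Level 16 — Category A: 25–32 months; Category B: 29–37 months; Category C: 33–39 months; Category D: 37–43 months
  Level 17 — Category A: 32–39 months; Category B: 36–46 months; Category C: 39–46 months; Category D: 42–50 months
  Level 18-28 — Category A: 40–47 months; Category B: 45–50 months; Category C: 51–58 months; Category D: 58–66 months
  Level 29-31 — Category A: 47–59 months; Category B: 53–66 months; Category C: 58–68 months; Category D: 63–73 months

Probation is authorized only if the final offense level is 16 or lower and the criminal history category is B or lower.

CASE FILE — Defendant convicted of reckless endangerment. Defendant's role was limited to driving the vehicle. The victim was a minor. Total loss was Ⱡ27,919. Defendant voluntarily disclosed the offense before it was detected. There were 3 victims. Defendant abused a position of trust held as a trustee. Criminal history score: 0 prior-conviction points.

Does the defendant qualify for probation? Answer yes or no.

Yes

Base offense level for reckless endangerment: 13.
S1 applies (level before this adjustment is 13 < 21, so +1): 13 + 1 = 14.
S2 applies: 14 − 1 = 13.
S3 does not apply.
S4 applies: 13 + 2 = 15.
S5 applies: 15 + 2 = 17.
S6 applies: 17 − 2 = 15.
Final offense level: 15.
Criminal history: 0 prior points → Category A (0-6).
Level 15 falls in the 12-15 band.
Grid: Level 12-15 × Category A = 19-26 months.
Probation check: level 15 ≤ 16 and category A ≤ B → eligible.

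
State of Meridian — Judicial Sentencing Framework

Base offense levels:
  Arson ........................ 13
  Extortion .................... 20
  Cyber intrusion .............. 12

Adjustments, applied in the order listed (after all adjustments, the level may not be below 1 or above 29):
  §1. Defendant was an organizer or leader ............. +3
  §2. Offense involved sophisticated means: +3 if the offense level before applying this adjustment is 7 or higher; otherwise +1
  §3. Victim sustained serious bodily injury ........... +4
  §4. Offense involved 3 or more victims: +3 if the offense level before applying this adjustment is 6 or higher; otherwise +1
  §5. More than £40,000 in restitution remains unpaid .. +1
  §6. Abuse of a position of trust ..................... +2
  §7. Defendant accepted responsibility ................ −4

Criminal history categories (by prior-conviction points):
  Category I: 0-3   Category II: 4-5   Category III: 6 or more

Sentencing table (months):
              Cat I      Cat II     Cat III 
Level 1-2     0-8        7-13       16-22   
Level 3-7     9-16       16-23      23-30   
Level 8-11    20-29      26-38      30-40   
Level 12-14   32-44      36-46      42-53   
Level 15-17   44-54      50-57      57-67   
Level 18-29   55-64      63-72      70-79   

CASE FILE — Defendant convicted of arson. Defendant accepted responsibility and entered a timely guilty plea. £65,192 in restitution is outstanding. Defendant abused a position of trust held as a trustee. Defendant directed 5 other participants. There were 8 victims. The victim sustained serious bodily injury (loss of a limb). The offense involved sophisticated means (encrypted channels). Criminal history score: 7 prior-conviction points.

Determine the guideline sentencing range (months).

70-79 months

Base offense level for arson: 13.
§1 applies: 13 + 3 = 16.
§2 applies (level before this adjustment is 16 ≥ 7, so +3): 16 + 3 = 19.
§3 applies: 19 + 4 = 23.
§4 applies (level before this adjustment is 23 ≥ 6, so +3): 23 + 3 = 26.
§5 applies: 26 + 1 = 27.
§6 applies: 27 + 2 = 29.
§7 applies: 29 − 4 = 25.
Final offense level: 25.
Criminal history: 7 prior points → Category III (6+).
Level 25 falls in the 18-29 band.
Grid: Level 18-29 × Category III = 70-79 months.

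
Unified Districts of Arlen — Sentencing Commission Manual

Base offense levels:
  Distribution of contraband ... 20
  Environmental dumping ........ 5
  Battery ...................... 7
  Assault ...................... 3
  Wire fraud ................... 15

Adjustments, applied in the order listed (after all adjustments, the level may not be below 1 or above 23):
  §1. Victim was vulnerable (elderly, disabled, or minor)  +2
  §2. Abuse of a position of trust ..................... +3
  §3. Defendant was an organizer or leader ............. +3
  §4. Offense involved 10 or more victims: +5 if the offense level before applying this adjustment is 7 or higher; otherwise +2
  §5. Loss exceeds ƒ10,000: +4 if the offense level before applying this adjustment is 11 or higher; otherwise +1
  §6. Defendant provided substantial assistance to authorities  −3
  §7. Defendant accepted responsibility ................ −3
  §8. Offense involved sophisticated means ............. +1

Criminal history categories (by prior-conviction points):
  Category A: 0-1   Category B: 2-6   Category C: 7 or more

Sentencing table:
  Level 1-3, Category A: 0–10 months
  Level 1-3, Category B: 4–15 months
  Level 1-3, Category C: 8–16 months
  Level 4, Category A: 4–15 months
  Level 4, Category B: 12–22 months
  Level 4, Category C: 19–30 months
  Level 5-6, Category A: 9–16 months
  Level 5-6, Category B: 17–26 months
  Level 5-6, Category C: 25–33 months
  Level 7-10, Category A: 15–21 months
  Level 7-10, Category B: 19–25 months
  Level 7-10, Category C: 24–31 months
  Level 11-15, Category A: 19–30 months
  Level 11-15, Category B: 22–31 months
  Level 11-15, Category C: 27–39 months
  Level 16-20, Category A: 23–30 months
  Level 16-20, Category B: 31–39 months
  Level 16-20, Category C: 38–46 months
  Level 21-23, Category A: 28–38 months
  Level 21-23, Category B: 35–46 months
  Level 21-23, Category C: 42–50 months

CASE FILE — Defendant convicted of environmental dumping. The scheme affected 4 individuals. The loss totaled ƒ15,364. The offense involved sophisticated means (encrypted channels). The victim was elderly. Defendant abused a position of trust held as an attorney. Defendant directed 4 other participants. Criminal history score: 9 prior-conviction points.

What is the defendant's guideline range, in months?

Base offense level for environmental dumping: 5.
§1 applies: 5 + 2 = 7.
§2 applies: 7 + 3 = 10.
§3 applies: 10 + 3 = 13.
§5 applies (level before this adjustment is 13 ≥ 11, so +4): 13 + 4 = 17.
§6 does not apply.
§8 applies: 17 + 1 = 18.
Final offense level: 18.
Criminal history: 9 prior points → Category C (7+).
Level 18 falls in the 16-20 band.
Grid: Level 16-20 × Category C = 38-46 months.

38-46 months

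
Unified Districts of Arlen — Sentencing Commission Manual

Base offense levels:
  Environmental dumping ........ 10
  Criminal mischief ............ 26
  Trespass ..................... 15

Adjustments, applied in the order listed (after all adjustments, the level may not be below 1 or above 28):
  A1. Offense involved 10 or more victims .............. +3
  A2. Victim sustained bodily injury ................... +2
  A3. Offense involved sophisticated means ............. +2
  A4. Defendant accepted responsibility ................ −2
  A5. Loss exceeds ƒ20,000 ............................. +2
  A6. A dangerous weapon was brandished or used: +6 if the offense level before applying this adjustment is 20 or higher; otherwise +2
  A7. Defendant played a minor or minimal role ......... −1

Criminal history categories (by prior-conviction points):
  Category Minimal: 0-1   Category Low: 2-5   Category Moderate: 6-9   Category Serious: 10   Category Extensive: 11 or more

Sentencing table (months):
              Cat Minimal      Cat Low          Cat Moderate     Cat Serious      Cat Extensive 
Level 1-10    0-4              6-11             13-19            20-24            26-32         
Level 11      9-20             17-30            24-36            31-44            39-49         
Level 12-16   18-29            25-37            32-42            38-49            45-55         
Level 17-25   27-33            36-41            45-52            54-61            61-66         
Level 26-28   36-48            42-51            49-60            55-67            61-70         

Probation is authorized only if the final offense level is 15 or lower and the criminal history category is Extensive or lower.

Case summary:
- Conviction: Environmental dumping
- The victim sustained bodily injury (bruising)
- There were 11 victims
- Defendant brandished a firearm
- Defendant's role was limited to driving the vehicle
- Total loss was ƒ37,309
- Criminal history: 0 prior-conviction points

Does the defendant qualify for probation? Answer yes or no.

No

Base offense level for environmental dumping: 10.
A1 applies: 10 + 3 = 13.
A2 applies: 13 + 2 = 15.
A3 does not apply.
A4 does not apply.
A5 applies: 15 + 2 = 17.
A6 applies (level before this adjustment is 17 < 20, so +2): 17 + 2 = 19.
A7 applies: 19 − 1 = 18.
Final offense level: 18.
Criminal history: 0 prior points → Category Minimal (0-1).
Level 18 falls in the 17-25 band.
Grid: Level 17-25 × Category Minimal = 27-33 months.
Probation check: level 18 > 15 and category Minimal ≤ Extensive → not eligible.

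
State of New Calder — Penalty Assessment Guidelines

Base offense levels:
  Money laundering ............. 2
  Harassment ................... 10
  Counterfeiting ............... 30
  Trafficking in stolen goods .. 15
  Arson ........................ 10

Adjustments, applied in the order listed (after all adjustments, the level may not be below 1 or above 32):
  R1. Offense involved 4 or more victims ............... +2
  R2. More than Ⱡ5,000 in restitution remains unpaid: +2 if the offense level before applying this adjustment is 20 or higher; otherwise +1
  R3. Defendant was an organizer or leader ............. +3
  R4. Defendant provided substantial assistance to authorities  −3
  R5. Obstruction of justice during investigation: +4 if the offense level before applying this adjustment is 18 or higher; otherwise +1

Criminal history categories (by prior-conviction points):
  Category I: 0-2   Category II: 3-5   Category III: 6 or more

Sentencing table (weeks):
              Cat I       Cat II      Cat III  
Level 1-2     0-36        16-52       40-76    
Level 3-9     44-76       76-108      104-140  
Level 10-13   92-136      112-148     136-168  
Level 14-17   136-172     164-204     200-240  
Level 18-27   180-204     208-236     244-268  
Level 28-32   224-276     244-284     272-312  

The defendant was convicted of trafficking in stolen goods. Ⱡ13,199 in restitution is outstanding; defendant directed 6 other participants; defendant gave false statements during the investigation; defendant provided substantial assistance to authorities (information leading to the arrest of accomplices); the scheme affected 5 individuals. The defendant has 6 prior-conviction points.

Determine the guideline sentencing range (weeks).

244-268 weeks

Base offense level for trafficking in stolen goods: 15.
R1 applies: 15 + 2 = 17.
R2 applies (level before this adjustment is 17 < 20, so +1): 17 + 1 = 18.
R3 applies: 18 + 3 = 21.
R4 applies: 21 − 3 = 18.
R5 applies (level before this adjustment is 18 ≥ 18, so +4): 18 + 4 = 22.
Final offense level: 22.
Criminal history: 6 prior points → Category III (6+).
Level 22 falls in the 18-27 band.
Grid: Level 18-27 × Category III = 244-268 weeks.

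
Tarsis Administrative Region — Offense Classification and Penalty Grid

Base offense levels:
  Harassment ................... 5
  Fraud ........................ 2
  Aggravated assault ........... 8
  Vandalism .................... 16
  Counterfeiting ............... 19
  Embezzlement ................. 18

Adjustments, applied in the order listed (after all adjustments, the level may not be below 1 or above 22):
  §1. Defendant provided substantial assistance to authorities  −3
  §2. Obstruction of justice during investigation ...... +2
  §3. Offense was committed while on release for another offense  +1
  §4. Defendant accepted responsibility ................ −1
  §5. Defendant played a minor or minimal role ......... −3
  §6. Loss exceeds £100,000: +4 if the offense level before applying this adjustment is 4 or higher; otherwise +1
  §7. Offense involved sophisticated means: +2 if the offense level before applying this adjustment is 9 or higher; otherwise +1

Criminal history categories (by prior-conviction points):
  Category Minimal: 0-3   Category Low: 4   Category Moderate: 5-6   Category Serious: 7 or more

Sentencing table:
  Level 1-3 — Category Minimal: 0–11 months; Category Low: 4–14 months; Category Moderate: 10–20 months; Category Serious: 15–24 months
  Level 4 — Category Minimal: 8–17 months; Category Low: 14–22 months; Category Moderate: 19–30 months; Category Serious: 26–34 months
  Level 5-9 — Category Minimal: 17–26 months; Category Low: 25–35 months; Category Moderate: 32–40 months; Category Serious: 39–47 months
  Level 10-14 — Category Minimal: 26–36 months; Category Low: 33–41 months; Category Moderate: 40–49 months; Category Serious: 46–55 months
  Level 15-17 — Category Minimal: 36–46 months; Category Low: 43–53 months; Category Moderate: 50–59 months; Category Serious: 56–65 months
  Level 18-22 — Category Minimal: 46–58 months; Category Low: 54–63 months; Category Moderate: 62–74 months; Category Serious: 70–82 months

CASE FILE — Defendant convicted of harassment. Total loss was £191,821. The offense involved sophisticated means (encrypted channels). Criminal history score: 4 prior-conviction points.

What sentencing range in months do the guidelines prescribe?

Base offense level for harassment: 5.
§1 does not apply.
§2 does not apply.
§3 does not apply.
§4 does not apply.
§6 applies (level before this adjustment is 5 ≥ 4, so +4): 5 + 4 = 9.
§7 applies (level before this adjustment is 9 ≥ 9, so +2): 9 + 2 = 11.
Final offense level: 11.
Criminal history: 4 prior points → Category Low (4).
Level 11 falls in the 10-14 band.
Grid: Level 10-14 × Category Low = 33-41 months.

33-41 months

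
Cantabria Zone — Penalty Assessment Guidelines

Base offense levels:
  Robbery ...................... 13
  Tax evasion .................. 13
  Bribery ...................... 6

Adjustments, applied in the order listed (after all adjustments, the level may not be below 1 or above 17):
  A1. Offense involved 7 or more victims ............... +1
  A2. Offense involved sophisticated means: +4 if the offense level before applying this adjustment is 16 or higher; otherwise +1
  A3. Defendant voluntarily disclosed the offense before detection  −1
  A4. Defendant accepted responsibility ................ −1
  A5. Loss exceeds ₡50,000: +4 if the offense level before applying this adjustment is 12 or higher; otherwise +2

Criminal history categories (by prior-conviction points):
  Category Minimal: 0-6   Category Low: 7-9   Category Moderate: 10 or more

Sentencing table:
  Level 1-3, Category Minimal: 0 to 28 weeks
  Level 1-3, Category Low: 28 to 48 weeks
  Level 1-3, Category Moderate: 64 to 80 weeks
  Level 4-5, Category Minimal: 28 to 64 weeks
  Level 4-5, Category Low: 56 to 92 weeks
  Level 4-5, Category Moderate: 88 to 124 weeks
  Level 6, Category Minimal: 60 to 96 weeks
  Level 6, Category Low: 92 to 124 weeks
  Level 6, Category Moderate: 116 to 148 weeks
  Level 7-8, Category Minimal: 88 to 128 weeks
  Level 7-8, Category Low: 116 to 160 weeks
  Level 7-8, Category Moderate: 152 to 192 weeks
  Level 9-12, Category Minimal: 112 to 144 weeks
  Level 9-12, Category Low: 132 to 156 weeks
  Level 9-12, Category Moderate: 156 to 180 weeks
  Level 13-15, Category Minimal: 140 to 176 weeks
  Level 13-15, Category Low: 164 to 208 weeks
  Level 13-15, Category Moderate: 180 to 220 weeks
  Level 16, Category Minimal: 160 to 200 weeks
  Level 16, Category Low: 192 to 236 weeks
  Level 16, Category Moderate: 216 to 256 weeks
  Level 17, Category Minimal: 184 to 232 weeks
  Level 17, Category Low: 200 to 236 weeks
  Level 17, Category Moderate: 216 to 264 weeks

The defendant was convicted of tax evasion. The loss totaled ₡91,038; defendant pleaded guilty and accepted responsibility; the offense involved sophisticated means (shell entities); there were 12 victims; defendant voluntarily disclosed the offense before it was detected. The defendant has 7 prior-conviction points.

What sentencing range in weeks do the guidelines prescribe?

Base offense level for tax evasion: 13.
A1 applies: 13 + 1 = 14.
A2 applies (level before this adjustment is 14 < 16, so +1): 14 + 1 = 15.
A3 applies: 15 − 1 = 14.
A4 applies: 14 − 1 = 13.
A5 applies (level before this adjustment is 13 ≥ 12, so +4): 13 + 4 = 17.
Final offense level: 17.
Criminal history: 7 prior points → Category Low (7-9).
Level 17 falls in the 17 band.
Grid: Level 17 × Category Low = 200-236 weeks.

200-236 weeks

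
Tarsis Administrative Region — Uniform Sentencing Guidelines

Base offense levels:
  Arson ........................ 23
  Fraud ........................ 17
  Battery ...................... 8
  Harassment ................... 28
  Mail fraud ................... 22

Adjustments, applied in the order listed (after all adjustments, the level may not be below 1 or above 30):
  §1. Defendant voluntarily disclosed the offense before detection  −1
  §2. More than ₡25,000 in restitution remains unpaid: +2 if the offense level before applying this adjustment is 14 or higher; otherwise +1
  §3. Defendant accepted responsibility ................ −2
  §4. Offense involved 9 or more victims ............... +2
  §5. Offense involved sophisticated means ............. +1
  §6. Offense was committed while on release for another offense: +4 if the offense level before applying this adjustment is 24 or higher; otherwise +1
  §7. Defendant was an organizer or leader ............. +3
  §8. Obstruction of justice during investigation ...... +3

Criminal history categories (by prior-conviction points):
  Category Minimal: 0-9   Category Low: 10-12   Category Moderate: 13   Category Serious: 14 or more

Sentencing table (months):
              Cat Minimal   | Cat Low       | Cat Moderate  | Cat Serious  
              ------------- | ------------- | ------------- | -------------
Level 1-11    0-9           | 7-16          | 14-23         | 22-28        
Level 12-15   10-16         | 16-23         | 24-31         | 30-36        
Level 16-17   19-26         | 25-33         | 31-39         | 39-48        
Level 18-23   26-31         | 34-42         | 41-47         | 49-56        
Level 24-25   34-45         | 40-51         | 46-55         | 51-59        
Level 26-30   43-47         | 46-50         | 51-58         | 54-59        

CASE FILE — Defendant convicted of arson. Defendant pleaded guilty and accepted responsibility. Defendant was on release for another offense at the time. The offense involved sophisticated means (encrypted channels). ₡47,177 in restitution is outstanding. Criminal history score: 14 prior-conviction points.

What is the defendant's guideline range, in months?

54-59 months

Base offense level for arson: 23.
§1 does not apply.
§2 applies (level before this adjustment is 23 ≥ 14, so +2): 23 + 2 = 25.
§3 applies: 25 − 2 = 23.
§4 does not apply.
§5 applies: 23 + 1 = 24.
§6 applies (level before this adjustment is 24 ≥ 24, so +4): 24 + 4 = 28.
§8 does not apply.
Final offense level: 28.
Criminal history: 14 prior points → Category Serious (14+).
Level 28 falls in the 26-30 band.
Grid: Level 26-30 × Category Serious = 54-59 months.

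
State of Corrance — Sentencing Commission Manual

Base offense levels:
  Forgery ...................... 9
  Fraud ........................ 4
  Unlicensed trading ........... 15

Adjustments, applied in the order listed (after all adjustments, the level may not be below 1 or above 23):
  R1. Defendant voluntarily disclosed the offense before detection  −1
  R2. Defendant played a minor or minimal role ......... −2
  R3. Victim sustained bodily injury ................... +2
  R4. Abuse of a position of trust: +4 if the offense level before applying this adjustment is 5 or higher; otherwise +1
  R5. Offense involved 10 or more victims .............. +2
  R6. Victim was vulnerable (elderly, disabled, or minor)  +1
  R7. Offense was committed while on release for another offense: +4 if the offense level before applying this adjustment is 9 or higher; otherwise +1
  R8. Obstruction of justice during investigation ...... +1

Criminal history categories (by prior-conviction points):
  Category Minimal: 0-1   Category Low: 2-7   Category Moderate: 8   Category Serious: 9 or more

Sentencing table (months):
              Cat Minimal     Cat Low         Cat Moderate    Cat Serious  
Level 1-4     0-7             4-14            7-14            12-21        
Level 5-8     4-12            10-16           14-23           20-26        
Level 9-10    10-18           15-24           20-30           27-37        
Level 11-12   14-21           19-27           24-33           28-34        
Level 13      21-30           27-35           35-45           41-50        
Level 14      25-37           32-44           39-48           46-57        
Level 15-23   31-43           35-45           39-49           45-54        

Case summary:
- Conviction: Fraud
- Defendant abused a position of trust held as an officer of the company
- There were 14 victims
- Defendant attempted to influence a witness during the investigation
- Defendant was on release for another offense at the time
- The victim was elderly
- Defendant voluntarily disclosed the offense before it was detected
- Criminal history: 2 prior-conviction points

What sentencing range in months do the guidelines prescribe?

15-24 months

Base offense level for fraud: 4.
R1 applies: 4 − 1 = 3.
R2 does not apply.
R3 does not apply.
R4 applies (level before this adjustment is 3 < 5, so +1): 3 + 1 = 4.
R5 applies: 4 + 2 = 6.
R6 applies: 6 + 1 = 7.
R7 applies (level before this adjustment is 7 < 9, so +1): 7 + 1 = 8.
R8 applies: 8 + 1 = 9.
Final offense level: 9.
Criminal history: 2 prior points → Category Low (2-7).
Level 9 falls in the 9-10 band.
Grid: Level 9-10 × Category Low = 15-24 months.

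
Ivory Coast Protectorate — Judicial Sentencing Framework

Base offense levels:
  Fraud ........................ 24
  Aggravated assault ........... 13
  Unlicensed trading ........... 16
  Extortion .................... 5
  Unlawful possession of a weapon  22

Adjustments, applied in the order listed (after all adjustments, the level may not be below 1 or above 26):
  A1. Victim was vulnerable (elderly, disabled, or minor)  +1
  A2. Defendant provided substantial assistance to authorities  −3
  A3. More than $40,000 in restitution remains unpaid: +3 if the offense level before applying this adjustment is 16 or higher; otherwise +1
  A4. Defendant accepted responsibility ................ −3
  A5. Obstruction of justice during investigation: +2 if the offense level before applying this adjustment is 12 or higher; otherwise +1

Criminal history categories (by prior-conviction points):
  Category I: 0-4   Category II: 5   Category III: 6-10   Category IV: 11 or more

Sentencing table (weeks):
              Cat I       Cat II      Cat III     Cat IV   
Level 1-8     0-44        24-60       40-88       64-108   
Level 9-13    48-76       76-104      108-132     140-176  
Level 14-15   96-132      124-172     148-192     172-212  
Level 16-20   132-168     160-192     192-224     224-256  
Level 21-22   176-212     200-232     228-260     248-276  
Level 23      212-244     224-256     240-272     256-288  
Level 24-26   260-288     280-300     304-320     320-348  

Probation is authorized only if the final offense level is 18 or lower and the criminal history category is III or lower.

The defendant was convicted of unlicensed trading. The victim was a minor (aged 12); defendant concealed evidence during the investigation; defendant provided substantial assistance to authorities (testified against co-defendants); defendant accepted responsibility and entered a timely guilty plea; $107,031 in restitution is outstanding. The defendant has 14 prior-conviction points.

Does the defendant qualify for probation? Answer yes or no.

No

Base offense level for unlicensed trading: 16.
A1 applies: 16 + 1 = 17.
A2 applies: 17 − 3 = 14.
A3 applies (level before this adjustment is 14 < 16, so +1): 14 + 1 = 15.
A4 applies: 15 − 3 = 12.
A5 applies (level before this adjustment is 12 ≥ 12, so +2): 12 + 2 = 14.
Final offense level: 14.
Criminal history: 14 prior points → Category IV (11+).
Level 14 falls in the 14-15 band.
Grid: Level 14-15 × Category IV = 172-212 weeks.
Probation check: level 14 ≤ 18 and category IV > III → not eligible.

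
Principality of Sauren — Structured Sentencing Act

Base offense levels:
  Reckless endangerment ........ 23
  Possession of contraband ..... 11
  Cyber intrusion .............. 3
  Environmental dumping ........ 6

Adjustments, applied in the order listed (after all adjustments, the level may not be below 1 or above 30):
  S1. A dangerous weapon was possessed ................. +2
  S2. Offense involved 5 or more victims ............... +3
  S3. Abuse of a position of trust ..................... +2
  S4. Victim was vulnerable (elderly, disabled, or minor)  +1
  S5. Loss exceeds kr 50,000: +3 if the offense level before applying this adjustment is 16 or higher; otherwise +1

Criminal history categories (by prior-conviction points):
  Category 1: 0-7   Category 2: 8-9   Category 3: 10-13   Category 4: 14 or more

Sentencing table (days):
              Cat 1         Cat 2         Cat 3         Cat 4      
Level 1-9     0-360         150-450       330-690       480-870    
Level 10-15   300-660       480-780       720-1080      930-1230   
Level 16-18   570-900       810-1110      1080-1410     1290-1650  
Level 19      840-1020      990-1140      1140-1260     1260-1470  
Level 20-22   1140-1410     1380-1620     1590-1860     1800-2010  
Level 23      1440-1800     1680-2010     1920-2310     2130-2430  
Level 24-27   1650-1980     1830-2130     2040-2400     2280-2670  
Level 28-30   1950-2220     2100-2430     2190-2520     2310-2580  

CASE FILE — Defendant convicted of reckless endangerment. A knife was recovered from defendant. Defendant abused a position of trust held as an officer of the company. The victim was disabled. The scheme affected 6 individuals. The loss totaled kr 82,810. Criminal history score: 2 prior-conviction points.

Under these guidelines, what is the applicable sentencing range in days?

Base offense level for reckless endangerment: 23.
S1 applies: 23 + 2 = 25.
S2 applies: 25 + 3 = 28.
S3 applies: 28 + 2 = 30.
S4 applies: 30 + 1 = 31.
S5 applies (level before this adjustment is 31 ≥ 16, so +3): 31 + 3 = 34.
Level 34 exceeds the maximum of 30; capped at 30.
Final offense level: 30.
Criminal history: 2 prior points → Category 1 (0-7).
Level 30 falls in the 28-30 band.
Grid: Level 28-30 × Category 1 = 1950-2220 days.

1950-2220 days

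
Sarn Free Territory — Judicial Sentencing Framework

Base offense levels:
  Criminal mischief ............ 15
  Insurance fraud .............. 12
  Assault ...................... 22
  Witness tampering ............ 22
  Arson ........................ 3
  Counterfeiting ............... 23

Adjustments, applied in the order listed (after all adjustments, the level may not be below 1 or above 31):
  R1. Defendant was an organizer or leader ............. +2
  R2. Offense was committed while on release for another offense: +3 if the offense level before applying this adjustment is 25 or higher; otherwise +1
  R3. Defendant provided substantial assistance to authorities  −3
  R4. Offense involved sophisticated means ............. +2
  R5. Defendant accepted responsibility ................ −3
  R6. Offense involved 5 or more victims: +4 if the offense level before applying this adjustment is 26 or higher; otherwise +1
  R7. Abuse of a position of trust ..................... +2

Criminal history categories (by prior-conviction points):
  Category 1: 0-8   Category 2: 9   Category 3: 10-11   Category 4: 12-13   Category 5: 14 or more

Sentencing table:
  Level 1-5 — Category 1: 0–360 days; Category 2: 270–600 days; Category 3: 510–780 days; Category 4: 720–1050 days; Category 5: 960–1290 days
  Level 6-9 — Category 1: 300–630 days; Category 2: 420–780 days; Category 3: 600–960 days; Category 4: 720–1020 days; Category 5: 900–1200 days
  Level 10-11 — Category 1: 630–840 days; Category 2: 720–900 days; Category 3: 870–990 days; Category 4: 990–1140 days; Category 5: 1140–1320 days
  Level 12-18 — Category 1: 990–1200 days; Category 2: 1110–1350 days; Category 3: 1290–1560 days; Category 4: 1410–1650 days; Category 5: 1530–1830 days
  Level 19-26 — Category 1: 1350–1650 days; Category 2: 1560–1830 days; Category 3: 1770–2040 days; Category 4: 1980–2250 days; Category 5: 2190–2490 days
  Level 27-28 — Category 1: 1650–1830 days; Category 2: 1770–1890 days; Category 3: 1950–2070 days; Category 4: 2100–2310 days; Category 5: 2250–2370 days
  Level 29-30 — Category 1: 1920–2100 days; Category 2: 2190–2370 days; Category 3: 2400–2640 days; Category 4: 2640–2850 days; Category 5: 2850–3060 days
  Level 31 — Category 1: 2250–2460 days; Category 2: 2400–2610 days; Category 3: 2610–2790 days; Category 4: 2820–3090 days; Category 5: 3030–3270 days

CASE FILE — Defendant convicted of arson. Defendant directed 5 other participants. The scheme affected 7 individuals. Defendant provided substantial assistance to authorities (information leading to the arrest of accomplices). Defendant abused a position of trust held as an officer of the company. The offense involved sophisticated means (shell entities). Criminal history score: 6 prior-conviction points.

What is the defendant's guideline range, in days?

300-630 days

Base offense level for arson: 3.
R1 applies: 3 + 2 = 5.
R3 applies: 5 − 3 = 2.
R4 applies: 2 + 2 = 4.
R6 applies (level before this adjustment is 4 < 26, so +1): 4 + 1 = 5.
R7 applies: 5 + 2 = 7.
Final offense level: 7.
Criminal history: 6 prior points → Category 1 (0-8).
Level 7 falls in the 6-9 band.
Grid: Level 6-9 × Category 1 = 300-630 days.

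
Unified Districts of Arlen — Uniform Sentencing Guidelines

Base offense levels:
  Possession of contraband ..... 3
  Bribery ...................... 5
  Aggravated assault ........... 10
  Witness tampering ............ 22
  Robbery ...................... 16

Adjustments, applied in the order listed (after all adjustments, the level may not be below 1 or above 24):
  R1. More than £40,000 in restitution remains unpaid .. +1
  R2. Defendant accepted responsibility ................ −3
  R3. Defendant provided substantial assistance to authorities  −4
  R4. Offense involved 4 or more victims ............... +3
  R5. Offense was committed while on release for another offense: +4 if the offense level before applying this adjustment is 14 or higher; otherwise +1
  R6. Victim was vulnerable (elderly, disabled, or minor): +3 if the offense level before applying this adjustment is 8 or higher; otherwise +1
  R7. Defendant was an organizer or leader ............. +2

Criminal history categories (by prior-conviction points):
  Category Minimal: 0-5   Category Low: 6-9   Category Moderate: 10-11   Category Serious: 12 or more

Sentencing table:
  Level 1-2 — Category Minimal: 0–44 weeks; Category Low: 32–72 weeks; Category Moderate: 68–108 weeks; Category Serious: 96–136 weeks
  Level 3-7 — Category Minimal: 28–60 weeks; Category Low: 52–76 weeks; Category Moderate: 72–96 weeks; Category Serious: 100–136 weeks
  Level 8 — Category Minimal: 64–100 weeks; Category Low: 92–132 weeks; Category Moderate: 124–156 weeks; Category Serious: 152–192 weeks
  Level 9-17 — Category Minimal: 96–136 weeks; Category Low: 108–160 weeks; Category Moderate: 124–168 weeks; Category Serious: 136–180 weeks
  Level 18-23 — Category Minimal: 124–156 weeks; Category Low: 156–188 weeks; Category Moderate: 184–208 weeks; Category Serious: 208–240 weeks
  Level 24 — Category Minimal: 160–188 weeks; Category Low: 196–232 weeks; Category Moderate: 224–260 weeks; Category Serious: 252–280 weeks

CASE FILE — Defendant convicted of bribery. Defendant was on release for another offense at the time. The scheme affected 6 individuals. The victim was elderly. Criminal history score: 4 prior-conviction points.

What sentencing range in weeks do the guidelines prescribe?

96-136 weeks

Base offense level for bribery: 5.
R2 does not apply.
R3 does not apply.
R4 applies: 5 + 3 = 8.
R5 applies (level before this adjustment is 8 < 14, so +1): 8 + 1 = 9.
R6 applies (level before this adjustment is 9 ≥ 8, so +3): 9 + 3 = 12.
Final offense level: 12.
Criminal history: 4 prior points → Category Minimal (0-5).
Level 12 falls in the 9-17 band.
Grid: Level 9-17 × Category Minimal = 96-136 weeks.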